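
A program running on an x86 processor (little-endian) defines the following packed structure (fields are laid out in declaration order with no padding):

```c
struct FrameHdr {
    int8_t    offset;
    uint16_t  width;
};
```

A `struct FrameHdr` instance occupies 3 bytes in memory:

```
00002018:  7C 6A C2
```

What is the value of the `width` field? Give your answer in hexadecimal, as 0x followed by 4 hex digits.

`width` follows `offset` (1 byte), so it starts at byte offset 1 and occupies 2 bytes.
Bytes at offsets 1..2: 6A C2.
In little-endian order the low byte comes first in memory.
Reassemble most-significant byte first: C2 6A → 0xC26A.

0xC26A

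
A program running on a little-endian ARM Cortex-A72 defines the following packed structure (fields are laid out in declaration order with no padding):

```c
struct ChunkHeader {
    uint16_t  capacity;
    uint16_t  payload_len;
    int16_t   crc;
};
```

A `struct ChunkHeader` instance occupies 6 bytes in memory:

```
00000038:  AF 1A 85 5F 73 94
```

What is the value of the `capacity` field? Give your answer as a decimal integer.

6831

`capacity` is the first field, at byte offset 0, occupying 2 bytes.
Bytes at offsets 0..1: AF 1A.
In little-endian order the low byte comes first in memory.
Reassemble most-significant byte first: 1A AF → 0x1AAF.
0x1AAF = 6831.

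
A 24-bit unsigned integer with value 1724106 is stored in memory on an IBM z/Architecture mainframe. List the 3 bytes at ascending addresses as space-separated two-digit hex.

1724106 in hexadecimal, padded to 24 bits, is 0x1A4ECA.
Split into bytes (most-significant first): 1A 4E CA.
In big-endian order the high byte comes first in memory.
So the memory order matches the most-significant-first order: 1A 4E CA.

1A 4E CA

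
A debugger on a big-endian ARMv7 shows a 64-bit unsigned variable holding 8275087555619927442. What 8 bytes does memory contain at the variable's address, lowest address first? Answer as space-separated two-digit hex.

8275087555619927442 in hexadecimal, padded to 64 bits, is 0x72D70449DDFB3592.
Split into bytes (most-significant first): 72 D7 04 49 DD FB 35 92.
Big-endian: lowest address holds the most-significant byte.
So the memory order matches the most-significant-first order: 72 D7 04 49 DD FB 35 92.

72 D7 04 49 DD FB 35 92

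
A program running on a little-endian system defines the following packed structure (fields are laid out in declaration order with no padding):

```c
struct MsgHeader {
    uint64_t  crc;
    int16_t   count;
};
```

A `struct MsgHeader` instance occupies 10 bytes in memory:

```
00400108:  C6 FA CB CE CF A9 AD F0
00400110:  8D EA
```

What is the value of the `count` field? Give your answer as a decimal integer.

`count` follows `crc` (8 bytes), so it starts at byte offset 8 and occupies 2 bytes.
Bytes at offsets 8..9: 8D EA.
In little-endian order the low byte comes first in memory.
Reassemble most-significant byte first: EA 8D → 0xEA8D.
Top bit is set, so as a signed 16-bit value this is 0xEA8D − 2^16 = -5491.

-5491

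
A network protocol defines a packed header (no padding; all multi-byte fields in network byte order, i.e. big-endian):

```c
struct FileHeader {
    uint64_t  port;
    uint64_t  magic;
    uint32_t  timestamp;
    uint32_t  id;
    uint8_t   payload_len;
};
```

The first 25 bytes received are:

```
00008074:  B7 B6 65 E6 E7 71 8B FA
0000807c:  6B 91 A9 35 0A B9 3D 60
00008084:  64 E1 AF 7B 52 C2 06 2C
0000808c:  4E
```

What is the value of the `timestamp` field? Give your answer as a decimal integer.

`timestamp` follows `port` (8 B), `magic` (8 B), so it starts at offset 8 + 8 = 16 and occupies 4 bytes.
Bytes at offsets 16..19: 64 E1 AF 7B.
In big-endian order the high byte comes first in memory.
The bytes are already most-significant first: 0x64E1AF7B.
0x64E1AF7B = 1692512123.

1692512123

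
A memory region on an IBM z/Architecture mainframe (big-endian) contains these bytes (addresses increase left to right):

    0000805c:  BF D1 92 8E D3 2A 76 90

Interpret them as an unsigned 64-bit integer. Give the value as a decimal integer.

13821989873502549648

Big-endian stores the most-significant byte at the lowest address.
The bytes are already most-significant first: 0xBFD1928ED32A7690.
0xBFD1928ED32A7690 = 13821989873502549648.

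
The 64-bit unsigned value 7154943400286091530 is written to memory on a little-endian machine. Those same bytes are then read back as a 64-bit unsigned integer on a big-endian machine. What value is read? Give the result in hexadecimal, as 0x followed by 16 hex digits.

0x0AF913321D774B63

7154943400286091530 in 64-bit hexadecimal is 0x634B771D3213F90A.
Stored little-endian, the bytes at ascending addresses are 0A F9 13 32 1D 77 4B 63.
Read back as big-endian, the last byte is least significant, giving 0x0AF913321D774B63.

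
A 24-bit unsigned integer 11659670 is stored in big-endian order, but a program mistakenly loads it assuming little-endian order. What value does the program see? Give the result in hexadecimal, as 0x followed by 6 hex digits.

11659670 in 24-bit hexadecimal is 0xB1E996.
Stored big-endian, the bytes at ascending addresses are B1 E9 96.
Read back as little-endian, the first byte is least significant, giving 0x96E9B1.

0x96E9B1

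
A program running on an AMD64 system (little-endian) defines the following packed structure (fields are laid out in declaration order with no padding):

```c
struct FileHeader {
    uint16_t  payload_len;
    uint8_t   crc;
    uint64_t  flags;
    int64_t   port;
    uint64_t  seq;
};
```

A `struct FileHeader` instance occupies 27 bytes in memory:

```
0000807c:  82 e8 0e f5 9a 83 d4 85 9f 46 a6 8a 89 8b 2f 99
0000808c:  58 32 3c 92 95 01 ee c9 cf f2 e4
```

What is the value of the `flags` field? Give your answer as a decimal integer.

11981439255810644725

`flags` follows `payload_len` (2 B), `crc` (1 B), so it starts at offset 2 + 1 = 3 and occupies 8 bytes.
Bytes at offsets 3..10: F5 9A 83 D4 85 9F 46 A6.
Little-endian stores the least-significant byte at the lowest address.
Reassemble most-significant byte first: A6 46 9F 85 D4 83 9A F5 → 0xA6469F85D4839AF5.
0xA6469F85D4839AF5 = 11981439255810644725.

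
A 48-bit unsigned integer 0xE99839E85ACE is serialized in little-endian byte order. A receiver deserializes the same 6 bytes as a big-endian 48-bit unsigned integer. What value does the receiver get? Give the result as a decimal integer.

Stored little-endian, the bytes at ascending addresses are CE 5A E8 39 98 E9.
Read back as big-endian, the last byte is least significant, giving 0xCE5AE83998E9.
0xCE5AE83998E9 = 226889838467305.

226889838467305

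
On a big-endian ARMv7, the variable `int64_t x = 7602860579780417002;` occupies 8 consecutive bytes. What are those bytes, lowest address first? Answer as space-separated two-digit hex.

7602860579780417002 in hexadecimal, padded to 64 bits, is 0x6982C96A66A1D5EA.
Split into bytes (most-significant first): 69 82 C9 6A 66 A1 D5 EA.
In big-endian order the high byte comes first in memory.
So the memory order matches the most-significant-first order: 69 82 C9 6A 66 A1 D5 EA.

69 82 C9 6A 66 A1 D5 EA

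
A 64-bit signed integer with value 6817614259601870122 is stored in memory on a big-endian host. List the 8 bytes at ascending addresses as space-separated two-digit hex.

5E 9D 08 0C 3F 35 0D 2A

6817614259601870122 in hexadecimal, padded to 64 bits, is 0x5E9D080C3F350D2A.
Split into bytes (most-significant first): 5E 9D 08 0C 3F 35 0D 2A.
Big-endian stores the most-significant byte at the lowest address.
So the memory order matches the most-significant-first order: 5E 9D 08 0C 3F 35 0D 2A.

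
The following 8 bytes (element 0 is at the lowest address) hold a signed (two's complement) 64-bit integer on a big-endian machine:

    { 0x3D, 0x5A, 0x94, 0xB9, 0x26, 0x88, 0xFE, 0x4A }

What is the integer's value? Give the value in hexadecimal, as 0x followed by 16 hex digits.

0x3D5A94B92688FE4A

Big-endian: lowest address holds the most-significant byte.
The bytes are already most-significant first: 0x3D5A94B92688FE4A.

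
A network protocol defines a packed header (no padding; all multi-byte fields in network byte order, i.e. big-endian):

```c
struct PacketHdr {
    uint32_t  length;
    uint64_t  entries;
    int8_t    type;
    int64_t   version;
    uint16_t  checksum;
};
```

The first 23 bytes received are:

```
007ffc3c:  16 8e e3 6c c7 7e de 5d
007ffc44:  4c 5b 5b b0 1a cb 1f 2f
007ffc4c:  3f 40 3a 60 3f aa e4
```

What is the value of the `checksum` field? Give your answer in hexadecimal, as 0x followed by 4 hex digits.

`checksum` follows `length` (4 B), `entries` (8 B), `type` (1 B), `version` (8 B), so it starts at offset 4 + 8 + 1 + 8 = 21 and occupies 2 bytes.
Bytes at offsets 21..22: AA E4.
Big-endian: lowest address holds the most-significant byte.
The bytes are already most-significant first: 0xAAE4.

0xAAE4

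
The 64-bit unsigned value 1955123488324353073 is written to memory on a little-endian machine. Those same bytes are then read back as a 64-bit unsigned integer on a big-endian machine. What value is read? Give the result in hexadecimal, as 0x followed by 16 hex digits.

1955123488324353073 in 64-bit hexadecimal is 0x1B21FE7435987C31.
Stored little-endian, the bytes at ascending addresses are 31 7C 98 35 74 FE 21 1B.
Read back as big-endian, the last byte is least significant, giving 0x317C983574FE211B.

0x317C983574FE211B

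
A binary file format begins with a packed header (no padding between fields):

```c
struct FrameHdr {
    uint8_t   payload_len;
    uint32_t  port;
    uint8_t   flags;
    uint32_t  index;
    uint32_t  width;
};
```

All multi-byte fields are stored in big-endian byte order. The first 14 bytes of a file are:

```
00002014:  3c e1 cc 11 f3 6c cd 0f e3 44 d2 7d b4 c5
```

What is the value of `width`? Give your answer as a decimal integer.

3531453637

`width` follows `payload_len` (1 B), `port` (4 B), `flags` (1 B), `index` (4 B), so it starts at offset 1 + 4 + 1 + 4 = 10 and occupies 4 bytes.
Bytes at offsets 10..13: D2 7D B4 C5.
Big-endian stores the most-significant byte at the lowest address.
The bytes are already most-significant first: 0xD27DB4C5.
0xD27DB4C5 = 3531453637.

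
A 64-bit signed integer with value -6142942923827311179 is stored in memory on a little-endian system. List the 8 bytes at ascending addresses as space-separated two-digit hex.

B5 0D C6 1D F5 E1 BF AA

Two's complement of -6142942923827311179 in 64 bits: 6142942923827311179 = 0x55401E0AE239F24B; invert → 0xAABFE1F51DC60DB4; add 1 → 0xAABFE1F51DC60DB5.
Split into bytes (most-significant first): AA BF E1 F5 1D C6 0D B5.
In little-endian order the low byte comes first in memory.
So at ascending addresses the bytes are B5 0D C6 1D F5 E1 BF AA.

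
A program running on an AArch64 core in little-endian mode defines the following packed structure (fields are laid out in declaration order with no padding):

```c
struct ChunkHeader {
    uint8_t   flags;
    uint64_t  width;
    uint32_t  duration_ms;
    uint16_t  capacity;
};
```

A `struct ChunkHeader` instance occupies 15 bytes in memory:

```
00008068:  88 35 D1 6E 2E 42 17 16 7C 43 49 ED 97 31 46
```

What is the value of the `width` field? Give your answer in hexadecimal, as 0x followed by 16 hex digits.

`width` follows `flags` (1 byte), so it starts at byte offset 1 and occupies 8 bytes.
Bytes at offsets 1..8: 35 D1 6E 2E 42 17 16 7C.
In little-endian order the low byte comes first in memory.
Reassemble most-significant byte first: 7C 16 17 42 2E 6E D1 35 → 0x7C1617422E6ED135.

0x7C1617422E6ED135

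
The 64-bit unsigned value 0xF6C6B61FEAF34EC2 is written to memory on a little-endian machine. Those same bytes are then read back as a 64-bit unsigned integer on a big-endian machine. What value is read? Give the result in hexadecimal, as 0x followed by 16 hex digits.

Stored little-endian, the bytes at ascending addresses are C2 4E F3 EA 1F B6 C6 F6.
Read back as big-endian, the last byte is least significant, giving 0xC24EF3EA1FB6C6F6.

0xC24EF3EA1FB6C6F6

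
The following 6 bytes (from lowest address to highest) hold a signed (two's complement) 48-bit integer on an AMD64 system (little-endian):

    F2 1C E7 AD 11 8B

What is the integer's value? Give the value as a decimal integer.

-128566928401166

In little-endian order the low byte comes first in memory.
Reassemble most-significant byte first: 8B 11 AD E7 1C F2 → 0x8B11ADE71CF2.
Top bit is set, so as a signed 48-bit value this is 0x8B11ADE71CF2 − 2^48 = -128566928401166.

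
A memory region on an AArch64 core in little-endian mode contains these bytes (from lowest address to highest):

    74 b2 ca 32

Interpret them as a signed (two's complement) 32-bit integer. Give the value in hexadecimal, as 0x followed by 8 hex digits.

0x32CAB274

Little-endian: lowest address holds the least-significant byte.
Reassemble most-significant byte first: 32 CA B2 74 → 0x32CAB274.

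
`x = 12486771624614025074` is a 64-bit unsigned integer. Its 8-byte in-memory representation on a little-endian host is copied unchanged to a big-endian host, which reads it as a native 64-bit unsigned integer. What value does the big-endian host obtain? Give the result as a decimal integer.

12486771624614025074 in 64-bit hexadecimal is 0xAD49ECA2848BD772.
Stored little-endian, the bytes at ascending addresses are 72 D7 8B 84 A2 EC 49 AD.
Read back as big-endian, the last byte is least significant, giving 0x72D78B84A2EC49AD.
0x72D78B84A2EC49AD = 8275236242101914029.

8275236242101914029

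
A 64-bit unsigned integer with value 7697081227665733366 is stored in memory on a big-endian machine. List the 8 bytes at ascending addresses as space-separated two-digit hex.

7697081227665733366 in hexadecimal, padded to 64 bits, is 0x6AD186987E57F6F6.
Split into bytes (most-significant first): 6A D1 86 98 7E 57 F6 F6.
Big-endian stores the most-significant byte at the lowest address.
So the memory order matches the most-significant-first order: 6A D1 86 98 7E 57 F6 F6.

6A D1 86 98 7E 57 F6 F6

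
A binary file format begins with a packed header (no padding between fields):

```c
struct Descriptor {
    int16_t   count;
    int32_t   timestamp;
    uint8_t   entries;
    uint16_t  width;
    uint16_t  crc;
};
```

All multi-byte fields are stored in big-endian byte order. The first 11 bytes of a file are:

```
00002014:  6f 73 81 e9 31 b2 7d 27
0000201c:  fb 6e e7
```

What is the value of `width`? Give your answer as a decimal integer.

10235

`width` follows `count` (2 B), `timestamp` (4 B), `entries` (1 B), so it starts at offset 2 + 4 + 1 = 7 and occupies 2 bytes.
Bytes at offsets 7..8: 27 FB.
Big-endian stores the most-significant byte at the lowest address.
The bytes are already most-significant first: 0x27FB.
0x27FB = 10235.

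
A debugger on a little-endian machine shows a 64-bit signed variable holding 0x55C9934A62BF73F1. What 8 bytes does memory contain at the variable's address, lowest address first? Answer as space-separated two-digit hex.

Split into bytes (most-significant first): 55 C9 93 4A 62 BF 73 F1.
Little-endian: lowest address holds the least-significant byte.
So at ascending addresses the bytes are F1 73 BF 62 4A 93 C9 55.

F1 73 BF 62 4A 93 C9 55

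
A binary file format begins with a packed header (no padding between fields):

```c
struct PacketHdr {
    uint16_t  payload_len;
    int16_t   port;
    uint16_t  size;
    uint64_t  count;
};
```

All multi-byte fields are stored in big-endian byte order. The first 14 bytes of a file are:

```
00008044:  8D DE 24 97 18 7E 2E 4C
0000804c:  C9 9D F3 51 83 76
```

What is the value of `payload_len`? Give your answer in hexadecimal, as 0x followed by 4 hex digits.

`payload_len` is the first field, at byte offset 0, occupying 2 bytes.
Bytes at offsets 0..1: 8D DE.
Big-endian: lowest address holds the most-significant byte.
The bytes are already most-significant first: 0x8DDE.

0x8DDE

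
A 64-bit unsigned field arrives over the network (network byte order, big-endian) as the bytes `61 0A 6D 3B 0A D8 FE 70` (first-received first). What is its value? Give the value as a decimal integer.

6992521471798607472

Big-endian stores the most-significant byte at the lowest address.
The bytes are already most-significant first: 0x610A6D3B0AD8FE70.
0x610A6D3B0AD8FE70 = 6992521471798607472.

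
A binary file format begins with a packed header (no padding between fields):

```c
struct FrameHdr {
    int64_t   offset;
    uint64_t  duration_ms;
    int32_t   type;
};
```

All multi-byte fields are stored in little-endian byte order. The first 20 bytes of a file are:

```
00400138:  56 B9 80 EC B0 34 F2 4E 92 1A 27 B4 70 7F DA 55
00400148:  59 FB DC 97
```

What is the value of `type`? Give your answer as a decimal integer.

-1747125415

`type` follows `offset` (8 B), `duration_ms` (8 B), so it starts at offset 8 + 8 = 16 and occupies 4 bytes.
Bytes at offsets 16..19: 59 FB DC 97.
Little-endian stores the least-significant byte at the lowest address.
Reassemble most-significant byte first: 97 DC FB 59 → 0x97DCFB59.
Top bit is set, so as a signed 32-bit value this is 0x97DCFB59 − 2^32 = -1747125415.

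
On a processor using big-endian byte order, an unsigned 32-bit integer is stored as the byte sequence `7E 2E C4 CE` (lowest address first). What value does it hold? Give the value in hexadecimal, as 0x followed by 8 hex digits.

0x7E2EC4CE

Big-endian stores the most-significant byte at the lowest address.
The bytes are already most-significant first: 0x7E2EC4CE.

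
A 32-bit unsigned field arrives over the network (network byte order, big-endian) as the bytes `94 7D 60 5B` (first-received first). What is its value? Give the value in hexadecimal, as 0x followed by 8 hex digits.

0x947D605B

Big-endian stores the most-significant byte at the lowest address.
The bytes are already most-significant first: 0x947D605B.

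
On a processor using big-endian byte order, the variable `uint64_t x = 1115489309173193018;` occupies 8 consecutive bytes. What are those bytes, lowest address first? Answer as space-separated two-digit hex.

0F 7B 03 9D D8 03 99 3A

1115489309173193018 in hexadecimal, padded to 64 bits, is 0x0F7B039DD803993A.
Split into bytes (most-significant first): 0F 7B 03 9D D8 03 99 3A.
In big-endian order the high byte comes first in memory.
So the memory order matches the most-significant-first order: 0F 7B 03 9D D8 03 99 3A.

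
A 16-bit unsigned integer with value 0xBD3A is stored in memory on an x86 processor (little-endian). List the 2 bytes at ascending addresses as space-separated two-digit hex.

Split into bytes (most-significant first): BD 3A.
Little-endian: lowest address holds the least-significant byte.
So at ascending addresses the bytes are 3A BD.

3A BD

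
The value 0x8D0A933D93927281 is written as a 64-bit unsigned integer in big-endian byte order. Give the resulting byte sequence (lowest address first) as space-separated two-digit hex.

8D 0A 93 3D 93 92 72 81

Split into bytes (most-significant first): 8D 0A 93 3D 93 92 72 81.
Big-endian stores the most-significant byte at the lowest address.
So the memory order matches the most-significant-first order: 8D 0A 93 3D 93 92 72 81.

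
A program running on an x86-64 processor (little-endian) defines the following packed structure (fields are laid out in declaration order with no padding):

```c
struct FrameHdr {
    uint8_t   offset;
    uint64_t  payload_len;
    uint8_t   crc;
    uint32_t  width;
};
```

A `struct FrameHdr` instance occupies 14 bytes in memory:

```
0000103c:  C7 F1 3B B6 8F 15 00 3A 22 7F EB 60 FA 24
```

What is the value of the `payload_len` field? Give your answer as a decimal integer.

2466283838544165873

`payload_len` follows `offset` (1 byte), so it starts at byte offset 1 and occupies 8 bytes.
Bytes at offsets 1..8: F1 3B B6 8F 15 00 3A 22.
Little-endian stores the least-significant byte at the lowest address.
Reassemble most-significant byte first: 22 3A 00 15 8F B6 3B F1 → 0x223A00158FB63BF1.
0x223A00158FB63BF1 = 2466283838544165873.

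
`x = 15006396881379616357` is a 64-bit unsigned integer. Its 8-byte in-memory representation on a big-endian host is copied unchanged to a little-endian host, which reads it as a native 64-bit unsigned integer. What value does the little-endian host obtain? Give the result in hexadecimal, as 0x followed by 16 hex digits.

0x656629D1746E41D0

15006396881379616357 in 64-bit hexadecimal is 0xD0416E74D1296665.
Stored big-endian, the bytes at ascending addresses are D0 41 6E 74 D1 29 66 65.
Read back as little-endian, the first byte is least significant, giving 0x656629D1746E41D0.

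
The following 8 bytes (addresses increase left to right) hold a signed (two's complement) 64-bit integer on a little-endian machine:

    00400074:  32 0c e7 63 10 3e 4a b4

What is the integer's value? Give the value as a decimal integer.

-5455479758489449422

Little-endian stores the least-significant byte at the lowest address.
Reassemble most-significant byte first: B4 4A 3E 10 63 E7 0C 32 → 0xB44A3E1063E70C32.
Top bit is set, so as a signed 64-bit value this is 0xB44A3E1063E70C32 − 2^64 = -5455479758489449422.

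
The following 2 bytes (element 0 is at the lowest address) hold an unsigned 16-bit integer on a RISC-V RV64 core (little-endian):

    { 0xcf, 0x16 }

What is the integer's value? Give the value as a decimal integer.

Little-endian stores the least-significant byte at the lowest address.
Reassemble most-significant byte first: 16 CF → 0x16CF.
0x16CF = 5839.

5839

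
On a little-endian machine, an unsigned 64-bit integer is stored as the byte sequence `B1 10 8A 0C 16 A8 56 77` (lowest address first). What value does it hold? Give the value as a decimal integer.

8599245351163662513

Little-endian: lowest address holds the least-significant byte.
Reassemble most-significant byte first: 77 56 A8 16 0C 8A 10 B1 → 0x7756A8160C8A10B1.
0x7756A8160C8A10B1 = 8599245351163662513.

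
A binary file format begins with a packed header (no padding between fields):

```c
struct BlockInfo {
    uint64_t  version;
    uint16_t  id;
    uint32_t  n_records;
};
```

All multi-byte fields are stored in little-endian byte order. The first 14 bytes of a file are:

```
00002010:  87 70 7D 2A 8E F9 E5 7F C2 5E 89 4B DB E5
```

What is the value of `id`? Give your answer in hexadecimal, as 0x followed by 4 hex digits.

`id` follows `version` (8 bytes), so it starts at byte offset 8 and occupies 2 bytes.
Bytes at offsets 8..9: C2 5E.
Little-endian stores the least-significant byte at the lowest address.
Reassemble most-significant byte first: 5E C2 → 0x5EC2.

0x5EC2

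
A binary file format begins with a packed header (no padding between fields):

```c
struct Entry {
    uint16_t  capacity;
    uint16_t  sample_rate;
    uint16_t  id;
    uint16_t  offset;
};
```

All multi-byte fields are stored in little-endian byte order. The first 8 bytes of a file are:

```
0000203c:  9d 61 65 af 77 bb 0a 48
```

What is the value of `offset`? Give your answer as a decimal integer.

`offset` follows `capacity` (2 B), `sample_rate` (2 B), `id` (2 B), so it starts at offset 2 + 2 + 2 = 6 and occupies 2 bytes.
Bytes at offsets 6..7: 0A 48.
Little-endian stores the least-significant byte at the lowest address.
Reassemble most-significant byte first: 48 0A → 0x480A.
0x480A = 18442.

18442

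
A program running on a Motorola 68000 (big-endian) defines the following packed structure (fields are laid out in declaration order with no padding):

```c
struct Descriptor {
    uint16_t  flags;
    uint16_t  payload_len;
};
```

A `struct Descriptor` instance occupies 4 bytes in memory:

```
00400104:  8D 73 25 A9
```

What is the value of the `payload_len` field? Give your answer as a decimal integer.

`payload_len` follows `flags` (2 bytes), so it starts at byte offset 2 and occupies 2 bytes.
Bytes at offsets 2..3: 25 A9.
In big-endian order the high byte comes first in memory.
The bytes are already most-significant first: 0x25A9.
0x25A9 = 9641.

9641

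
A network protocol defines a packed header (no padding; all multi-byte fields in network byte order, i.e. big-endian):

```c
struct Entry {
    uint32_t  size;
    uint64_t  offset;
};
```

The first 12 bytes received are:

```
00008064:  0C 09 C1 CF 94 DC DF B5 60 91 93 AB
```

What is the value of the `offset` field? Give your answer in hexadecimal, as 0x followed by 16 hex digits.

0x94DCDFB5609193AB

`offset` follows `size` (4 bytes), so it starts at byte offset 4 and occupies 8 bytes.
Bytes at offsets 4..11: 94 DC DF B5 60 91 93 AB.
Big-endian: lowest address holds the most-significant byte.
The bytes are already most-significant first: 0x94DCDFB5609193AB.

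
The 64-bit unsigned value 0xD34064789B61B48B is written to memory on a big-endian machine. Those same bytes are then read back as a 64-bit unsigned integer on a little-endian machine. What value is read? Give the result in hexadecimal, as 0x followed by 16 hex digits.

Stored big-endian, the bytes at ascending addresses are D3 40 64 78 9B 61 B4 8B.
Read back as little-endian, the first byte is least significant, giving 0x8BB4619B786440D3.

0x8BB4619B786440D3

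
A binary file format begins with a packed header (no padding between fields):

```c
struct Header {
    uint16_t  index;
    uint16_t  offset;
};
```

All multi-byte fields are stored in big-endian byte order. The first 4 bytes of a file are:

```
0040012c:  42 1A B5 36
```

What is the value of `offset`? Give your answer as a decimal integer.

46390

`offset` follows `index` (2 bytes), so it starts at byte offset 2 and occupies 2 bytes.
Bytes at offsets 2..3: B5 36.
Big-endian stores the most-significant byte at the lowest address.
The bytes are already most-significant first: 0xB536.
0xB536 = 46390.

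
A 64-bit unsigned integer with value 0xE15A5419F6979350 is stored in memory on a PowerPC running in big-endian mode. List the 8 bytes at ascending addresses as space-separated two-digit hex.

E1 5A 54 19 F6 97 93 50

Split into bytes (most-significant first): E1 5A 54 19 F6 97 93 50.
Big-endian: lowest address holds the most-significant byte.
So the memory order matches the most-significant-first order: E1 5A 54 19 F6 97 93 50.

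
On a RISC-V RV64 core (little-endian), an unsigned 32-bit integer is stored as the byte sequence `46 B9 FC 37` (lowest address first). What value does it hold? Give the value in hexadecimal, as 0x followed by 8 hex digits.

0x37FCB946

In little-endian order the low byte comes first in memory.
Reassemble most-significant byte first: 37 FC B9 46 → 0x37FCB946.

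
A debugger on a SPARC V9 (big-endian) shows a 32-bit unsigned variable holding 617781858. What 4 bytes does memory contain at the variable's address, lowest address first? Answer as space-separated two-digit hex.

24 D2 9A 62

617781858 in hexadecimal, padded to 32 bits, is 0x24D29A62.
Split into bytes (most-significant first): 24 D2 9A 62.
In big-endian order the high byte comes first in memory.
So the memory order matches the most-significant-first order: 24 D2 9A 62.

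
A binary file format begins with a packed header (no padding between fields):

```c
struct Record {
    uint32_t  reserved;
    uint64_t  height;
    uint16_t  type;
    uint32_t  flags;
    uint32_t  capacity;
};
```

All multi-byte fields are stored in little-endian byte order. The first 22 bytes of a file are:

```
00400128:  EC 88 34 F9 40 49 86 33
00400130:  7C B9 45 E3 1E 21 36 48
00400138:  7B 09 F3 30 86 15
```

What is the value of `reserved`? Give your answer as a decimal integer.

4180969708

`reserved` is the first field, at byte offset 0, occupying 4 bytes.
Bytes at offsets 0..3: EC 88 34 F9.
Little-endian: lowest address holds the least-significant byte.
Reassemble most-significant byte first: F9 34 88 EC → 0xF93488EC.
0xF93488EC = 4180969708.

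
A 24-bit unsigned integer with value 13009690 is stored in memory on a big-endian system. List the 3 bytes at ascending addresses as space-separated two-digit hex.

13009690 in hexadecimal, padded to 24 bits, is 0xC6831A.
Split into bytes (most-significant first): C6 83 1A.
Big-endian: lowest address holds the most-significant byte.
So the memory order matches the most-significant-first order: C6 83 1A.

C6 83 1A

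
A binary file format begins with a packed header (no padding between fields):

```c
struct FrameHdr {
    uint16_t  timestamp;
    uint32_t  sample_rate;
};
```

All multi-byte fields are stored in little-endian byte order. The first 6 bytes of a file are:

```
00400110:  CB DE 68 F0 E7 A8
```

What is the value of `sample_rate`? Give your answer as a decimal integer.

2833772648

`sample_rate` follows `timestamp` (2 bytes), so it starts at byte offset 2 and occupies 4 bytes.
Bytes at offsets 2..5: 68 F0 E7 A8.
Little-endian: lowest address holds the least-significant byte.
Reassemble most-significant byte first: A8 E7 F0 68 → 0xA8E7F068.
0xA8E7F068 = 2833772648.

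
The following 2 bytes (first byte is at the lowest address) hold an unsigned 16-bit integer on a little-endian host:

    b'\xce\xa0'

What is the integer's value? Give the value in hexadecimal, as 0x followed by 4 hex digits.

0xA0CE

Little-endian stores the least-significant byte at the lowest address.
Reassemble most-significant byte first: A0 CE → 0xA0CE.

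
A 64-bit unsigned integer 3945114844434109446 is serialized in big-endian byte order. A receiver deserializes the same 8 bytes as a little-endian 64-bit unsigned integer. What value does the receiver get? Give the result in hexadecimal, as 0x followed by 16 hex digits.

3945114844434109446 in 64-bit hexadecimal is 0x36BFDD0C849D9406.
Stored big-endian, the bytes at ascending addresses are 36 BF DD 0C 84 9D 94 06.
Read back as little-endian, the first byte is least significant, giving 0x06949D840CDDBF36.

0x06949D840CDDBF36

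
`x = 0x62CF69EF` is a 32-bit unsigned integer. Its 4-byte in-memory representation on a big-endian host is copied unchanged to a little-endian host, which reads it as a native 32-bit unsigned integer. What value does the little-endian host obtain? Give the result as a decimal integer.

Stored big-endian, the bytes at ascending addresses are 62 CF 69 EF.
Read back as little-endian, the first byte is least significant, giving 0xEF69CF62.
0xEF69CF62 = 4016688994.

4016688994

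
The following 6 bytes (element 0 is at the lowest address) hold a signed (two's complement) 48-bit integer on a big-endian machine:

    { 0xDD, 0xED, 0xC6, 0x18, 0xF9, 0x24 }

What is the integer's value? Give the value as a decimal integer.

-37461676197596

Big-endian stores the most-significant byte at the lowest address.
The bytes are already most-significant first: 0xDDEDC618F924.
Top bit is set, so as a signed 48-bit value this is 0xDDEDC618F924 − 2^48 = -37461676197596.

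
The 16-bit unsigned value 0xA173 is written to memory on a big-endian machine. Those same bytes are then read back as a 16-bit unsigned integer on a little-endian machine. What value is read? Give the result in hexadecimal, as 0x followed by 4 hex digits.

0x73A1

Stored big-endian, the bytes at ascending addresses are A1 73.
Read back as little-endian, the first byte is least significant, giving 0x73A1.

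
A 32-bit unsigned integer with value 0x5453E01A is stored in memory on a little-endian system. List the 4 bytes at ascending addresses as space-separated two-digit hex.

Split into bytes (most-significant first): 54 53 E0 1A.
Little-endian: lowest address holds the least-significant byte.
So at ascending addresses the bytes are 1A E0 53 54.

1A E0 53 54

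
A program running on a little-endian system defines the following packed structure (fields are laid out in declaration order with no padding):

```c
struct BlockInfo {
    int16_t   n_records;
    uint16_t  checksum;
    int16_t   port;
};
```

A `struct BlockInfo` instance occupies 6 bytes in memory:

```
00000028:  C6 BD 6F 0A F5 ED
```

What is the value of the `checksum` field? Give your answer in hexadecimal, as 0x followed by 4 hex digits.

`checksum` follows `n_records` (2 bytes), so it starts at byte offset 2 and occupies 2 bytes.
Bytes at offsets 2..3: 6F 0A.
In little-endian order the low byte comes first in memory.
Reassemble most-significant byte first: 0A 6F → 0x0A6F.

0x0A6F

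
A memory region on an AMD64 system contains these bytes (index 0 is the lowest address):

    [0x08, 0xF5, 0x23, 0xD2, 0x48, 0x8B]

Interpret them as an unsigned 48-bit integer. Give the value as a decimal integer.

153144879478024

Little-endian: lowest address holds the least-significant byte.
Reassemble most-significant byte first: 8B 48 D2 23 F5 08 → 0x8B48D223F508.
0x8B48D223F508 = 153144879478024.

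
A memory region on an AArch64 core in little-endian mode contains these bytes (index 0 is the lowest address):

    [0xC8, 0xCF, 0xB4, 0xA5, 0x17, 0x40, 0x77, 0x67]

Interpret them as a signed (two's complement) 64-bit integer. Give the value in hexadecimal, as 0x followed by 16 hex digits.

0x67774017A5B4CFC8

In little-endian order the low byte comes first in memory.
Reassemble most-significant byte first: 67 77 40 17 A5 B4 CF C8 → 0x67774017A5B4CFC8.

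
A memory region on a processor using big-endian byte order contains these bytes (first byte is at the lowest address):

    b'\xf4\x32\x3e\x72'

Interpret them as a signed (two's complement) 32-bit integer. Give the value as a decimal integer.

In big-endian order the high byte comes first in memory.
The bytes are already most-significant first: 0xF4323E72.
Top bit is set, so as a signed 32-bit value this is 0xF4323E72 − 2^32 = -198033806.

-198033806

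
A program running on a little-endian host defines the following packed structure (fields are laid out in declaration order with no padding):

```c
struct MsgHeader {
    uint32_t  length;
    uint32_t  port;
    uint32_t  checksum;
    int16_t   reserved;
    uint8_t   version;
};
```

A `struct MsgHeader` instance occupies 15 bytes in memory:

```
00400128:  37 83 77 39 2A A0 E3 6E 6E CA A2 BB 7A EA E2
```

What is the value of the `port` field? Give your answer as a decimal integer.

`port` follows `length` (4 bytes), so it starts at byte offset 4 and occupies 4 bytes.
Bytes at offsets 4..7: 2A A0 E3 6E.
Little-endian: lowest address holds the least-significant byte.
Reassemble most-significant byte first: 6E E3 A0 2A → 0x6EE3A02A.
0x6EE3A02A = 1860411434.

1860411434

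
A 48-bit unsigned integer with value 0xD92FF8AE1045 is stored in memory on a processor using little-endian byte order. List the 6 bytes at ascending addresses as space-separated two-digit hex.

Split into bytes (most-significant first): D9 2F F8 AE 10 45.
In little-endian order the low byte comes first in memory.
So at ascending addresses the bytes are 45 10 AE F8 2F D9.

45 10 AE F8 2F D9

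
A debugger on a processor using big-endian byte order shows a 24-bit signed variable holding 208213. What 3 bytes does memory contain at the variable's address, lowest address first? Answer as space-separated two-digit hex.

208213 in hexadecimal, padded to 24 bits, is 0x032D55.
Split into bytes (most-significant first): 03 2D 55.
Big-endian: lowest address holds the most-significant byte.
So the memory order matches the most-significant-first order: 03 2D 55.

03 2D 55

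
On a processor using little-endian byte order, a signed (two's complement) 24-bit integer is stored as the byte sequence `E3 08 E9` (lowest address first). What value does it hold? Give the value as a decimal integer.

-1505053

In little-endian order the low byte comes first in memory.
Reassemble most-significant byte first: E9 08 E3 → 0xE908E3.
Top bit is set, so as a signed 24-bit value this is 0xE908E3 − 2^24 = -1505053.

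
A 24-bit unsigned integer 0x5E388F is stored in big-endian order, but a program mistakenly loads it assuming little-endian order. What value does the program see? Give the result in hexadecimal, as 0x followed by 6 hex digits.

Stored big-endian, the bytes at ascending addresses are 5E 38 8F.
Read back as little-endian, the first byte is least significant, giving 0x8F385E.

0x8F385E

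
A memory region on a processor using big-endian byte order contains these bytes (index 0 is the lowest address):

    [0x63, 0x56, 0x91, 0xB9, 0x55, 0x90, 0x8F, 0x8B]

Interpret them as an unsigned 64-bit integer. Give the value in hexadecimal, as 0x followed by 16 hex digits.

0x635691B955908F8B

In big-endian order the high byte comes first in memory.
The bytes are already most-significant first: 0x635691B955908F8B.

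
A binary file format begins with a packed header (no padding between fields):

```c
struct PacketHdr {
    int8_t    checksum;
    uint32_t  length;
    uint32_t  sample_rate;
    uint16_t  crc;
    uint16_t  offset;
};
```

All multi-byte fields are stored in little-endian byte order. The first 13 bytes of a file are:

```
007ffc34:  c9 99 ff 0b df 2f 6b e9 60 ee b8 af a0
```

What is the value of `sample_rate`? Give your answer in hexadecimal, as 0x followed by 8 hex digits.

`sample_rate` follows `checksum` (1 B), `length` (4 B), so it starts at offset 1 + 4 = 5 and occupies 4 bytes.
Bytes at offsets 5..8: 2F 6B E9 60.
In little-endian order the low byte comes first in memory.
Reassemble most-significant byte first: 60 E9 6B 2F → 0x60E96B2F.

0x60E96B2F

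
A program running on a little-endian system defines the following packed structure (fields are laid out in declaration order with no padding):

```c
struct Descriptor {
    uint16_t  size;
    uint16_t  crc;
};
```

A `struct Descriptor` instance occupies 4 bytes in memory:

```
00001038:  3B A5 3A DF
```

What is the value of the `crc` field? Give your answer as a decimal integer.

57146

`crc` follows `size` (2 bytes), so it starts at byte offset 2 and occupies 2 bytes.
Bytes at offsets 2..3: 3A DF.
Little-endian: lowest address holds the least-significant byte.
Reassemble most-significant byte first: DF 3A → 0xDF3A.
0xDF3A = 57146.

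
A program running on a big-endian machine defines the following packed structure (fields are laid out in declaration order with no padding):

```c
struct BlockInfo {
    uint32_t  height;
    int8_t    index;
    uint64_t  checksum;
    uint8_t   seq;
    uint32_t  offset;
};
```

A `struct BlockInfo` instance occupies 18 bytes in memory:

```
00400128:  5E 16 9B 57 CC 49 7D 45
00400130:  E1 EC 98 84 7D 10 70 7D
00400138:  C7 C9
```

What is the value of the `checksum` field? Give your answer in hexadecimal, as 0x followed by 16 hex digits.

0x497D45E1EC98847D

`checksum` follows `height` (4 B), `index` (1 B), so it starts at offset 4 + 1 = 5 and occupies 8 bytes.
Bytes at offsets 5..12: 49 7D 45 E1 EC 98 84 7D.
Big-endian stores the most-significant byte at the lowest address.
The bytes are already most-significant first: 0x497D45E1EC98847D.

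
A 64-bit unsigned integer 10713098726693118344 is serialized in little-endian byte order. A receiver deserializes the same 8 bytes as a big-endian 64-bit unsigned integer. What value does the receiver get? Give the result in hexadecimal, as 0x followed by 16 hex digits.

0x88A13B108892AC94

10713098726693118344 in 64-bit hexadecimal is 0x94AC9288103BA188.
Stored little-endian, the bytes at ascending addresses are 88 A1 3B 10 88 92 AC 94.
Read back as big-endian, the last byte is least significant, giving 0x88A13B108892AC94.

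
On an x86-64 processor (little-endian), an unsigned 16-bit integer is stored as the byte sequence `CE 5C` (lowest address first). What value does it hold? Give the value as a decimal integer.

Little-endian stores the least-significant byte at the lowest address.
Reassemble most-significant byte first: 5C CE → 0x5CCE.
0x5CCE = 23758.

23758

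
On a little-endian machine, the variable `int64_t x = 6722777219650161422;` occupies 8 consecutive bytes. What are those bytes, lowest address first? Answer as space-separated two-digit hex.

6722777219650161422 in hexadecimal, padded to 64 bits, is 0x5D4C1A4331560B0E.
Split into bytes (most-significant first): 5D 4C 1A 43 31 56 0B 0E.
Little-endian stores the least-significant byte at the lowest address.
So at ascending addresses the bytes are 0E 0B 56 31 43 1A 4C 5D.

0E 0B 56 31 43 1A 4C 5D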